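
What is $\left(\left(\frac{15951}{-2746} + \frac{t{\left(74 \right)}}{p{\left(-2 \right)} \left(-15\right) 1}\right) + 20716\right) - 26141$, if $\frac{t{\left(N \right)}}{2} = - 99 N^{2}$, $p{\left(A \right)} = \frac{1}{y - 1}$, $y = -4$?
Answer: $- \frac{1007361337}{2746} \approx -3.6685 \cdot 10^{5}$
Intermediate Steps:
$p{\left(A \right)} = - \frac{1}{5}$ ($p{\left(A \right)} = \frac{1}{-4 - 1} = \frac{1}{-5} = - \frac{1}{5}$)
$t{\left(N \right)} = - 198 N^{2}$ ($t{\left(N \right)} = 2 \left(- 99 N^{2}\right) = - 198 N^{2}$)
$\left(\left(\frac{15951}{-2746} + \frac{t{\left(74 \right)}}{p{\left(-2 \right)} \left(-15\right) 1}\right) + 20716\right) - 26141 = \left(\left(\frac{15951}{-2746} + \frac{\left(-198\right) 74^{2}}{\left(- \frac{1}{5}\right) \left(-15\right) 1}\right) + 20716\right) - 26141 = \left(\left(15951 \left(- \frac{1}{2746}\right) + \frac{\left(-198\right) 5476}{3 \cdot 1}\right) + 20716\right) - 26141 = \left(\left(- \frac{15951}{2746} - \frac{1084248}{3}\right) + 20716\right) - 26141 = \left(\left(- \frac{15951}{2746} - 361416\right) + 20716\right) - 26141 = \left(- \frac{992464287}{2746} + 20716\right) - 26141 = - \frac{935578151}{2746} - 26141 = - \frac{1007361337}{2746}$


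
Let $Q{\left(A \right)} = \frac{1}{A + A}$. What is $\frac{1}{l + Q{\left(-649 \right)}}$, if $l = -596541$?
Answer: $- \frac{1298}{774310219} \approx -1.6763 \cdot 10^{-6}$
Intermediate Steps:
$Q{\left(A \right)} = \frac{1}{2 A}$
$\frac{1}{l + Q{\left(-649 \right)}} = \frac{1}{-596541 + \frac{1}{2 \left(-649\right)}} = \frac{1}{-596541 + \frac{1}{2} \left(- \frac{1}{649}\right)} = \frac{1}{-596541 - \frac{1}{1298}} = \frac{1}{- \frac{774310219}{1298}} = - \frac{1298}{774310219}$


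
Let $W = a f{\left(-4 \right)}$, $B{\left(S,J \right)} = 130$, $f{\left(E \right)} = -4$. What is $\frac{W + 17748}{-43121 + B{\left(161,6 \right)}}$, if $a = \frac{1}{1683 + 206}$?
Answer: $- \frac{33525968}{81209999} \approx -0.41283$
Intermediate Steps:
$a = \frac{1}{1889} \approx 0.00052938$
$W = - \frac{4}{1889}$ ($W = \frac{1}{1889} \left(-4\right) = - \frac{4}{1889} \approx -0.0021175$)
$\frac{W + 17748}{-43121 + B{\left(161,6 \right)}} = \frac{- \frac{4}{1889} + 17748}{-43121 + 130} = \frac{33525968}{1889 \left(-42991\right)} = \frac{33525968}{1889} \left(- \frac{1}{42991}\right) = - \frac{33525968}{81209999}$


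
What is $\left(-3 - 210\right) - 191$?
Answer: $-404$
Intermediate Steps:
$\left(-3 - 210\right) - 191 = -213 - 191 = -404$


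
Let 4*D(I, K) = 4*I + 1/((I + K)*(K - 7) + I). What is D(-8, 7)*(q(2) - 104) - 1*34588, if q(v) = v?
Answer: -540301/16 ≈ -33769.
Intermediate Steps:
D(I, K) = I + 1/(4*(I + (-7 + K)*(I + K))) (D(I, K) = (4*I + 1/((I + K)*(K - 7) + I))/4 = (4*I + 1/((I + K)*(-7 + K) + I))/4 = (4*I + 1/((-7 + K)*(I + K) + I))/4 = (4*I + 1/(I + (-7 + K)*(I + K)))/4 = (1/(I + (-7 + K)*(I + K)) + 4*I)/4 = I + 1/(4*(I + (-7 + K)*(I + K))))
D(-8, 7)*(q(2) - 104) - 1*34588 = ((¼ - 6*(-8)² - 8*7² + 7*(-8)² - 7*(-8)*7)/(7² - 7*7 - 6*(-8) - 8*7))*(2 - 104) - 1*34588 = ((¼ - 6*64 - 8*49 + 7*64 + 392)/(49 - 49 + 48 - 56))*(-102) - 34588 = ((¼ - 384 - 392 + 448 + 392)/(-8))*(-102) - 34588 = -⅛*257/4*(-102) - 34588 = -257/32*(-102) - 34588 = 13107/16 - 34588 = -540301/16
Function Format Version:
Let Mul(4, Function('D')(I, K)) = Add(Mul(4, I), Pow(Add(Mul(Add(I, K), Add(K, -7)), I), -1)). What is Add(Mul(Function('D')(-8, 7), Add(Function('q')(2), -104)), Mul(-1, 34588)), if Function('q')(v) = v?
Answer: Rational(-540301, 16) ≈ -33769.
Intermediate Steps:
Function('D')(I, K) = Add(I, Mul(Rational(1, 4), Pow(Add(I, Mul(Add(-7, K), Add(I, K))), -1))) (Function('D')(I, K) = Mul(Rational(1, 4), Add(Mul(4, I), Pow(Add(Mul(Add(I, K), Add(K, -7)), I), -1))) = Mul(Rational(1, 4), Add(Mul(4, I), Pow(Add(Mul(Add(I, K), Add(-7, K)), I), -1))) = Mul(Rational(1, 4), Add(Mul(4, I), Pow(Add(Mul(Add(-7, K), Add(I, K)), I), -1))) = Mul(Rational(1, 4), Add(Mul(4, I), Pow(Add(I, Mul(Add(-7, K), Add(I, K))), -1))) = Mul(Rational(1, 4), Add(Pow(Add(I, Mul(Add(-7, K), Add(I, K))), -1), Mul(4, I))) = Add(I, Mul(Rational(1, 4), Pow(Add(I, Mul(Add(-7, K), Add(I, K))), -1))))
Add(Mul(Function('D')(-8, 7), Add(Function('q')(2), -104)), Mul(-1, 34588)) = Add(Mul(Mul(Pow(Add(Pow(7, 2), Mul(-7, 7), Mul(-6, -8), Mul(-8, 7)), -1), Add(Rational(1, 4), Mul(-6, Pow(-8, 2)), Mul(-8, Pow(7, 2)), Mul(7, Pow(-8, 2)), Mul(-7, -8, 7))), Add(2, -104)), Mul(-1, 34588)) = Add(Mul(Mul(Pow(Add(49, -49, 48, -56), -1), Add(Rational(1, 4), Mul(-6, 64), Mul(-8, 49), Mul(7, 64), 392)), -102), -34588) = Add(Mul(Mul(Pow(-8, -1), Add(Rational(1, 4), -384, -392, 448, 392)), -102), -34588) = Add(Mul(Mul(Rational(-1, 8), Rational(257, 4)), -102), -34588) = Add(Mul(Rational(-257, 32), -102), -34588) = Add(Rational(13107, 16), -34588) = Rational(-540301, 16)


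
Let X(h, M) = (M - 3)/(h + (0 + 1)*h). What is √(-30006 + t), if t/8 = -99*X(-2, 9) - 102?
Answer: I*√29634 ≈ 172.15*I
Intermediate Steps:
X(h, M) = (-3 + M)/(2*h) (X(h, M) = (-3 + M)/(h + 1*h) = (-3 + M)/(h + h) = (-3 + M)/((2*h)) = (-3 + M)*(1/(2*h)) = (-3 + M)/(2*h))
t = 372 (t = 8*(-99*(-3 + 9)/(2*(-2)) - 102) = 8*(-99*(-1)*6/(2*2) - 102) = 8*(-99*(-3/2) - 102) = 8*(297/2 - 102) = 8*(93/2) = 372)
√(-30006 + t) = √(-30006 + 372) = √(-29634) = I*√29634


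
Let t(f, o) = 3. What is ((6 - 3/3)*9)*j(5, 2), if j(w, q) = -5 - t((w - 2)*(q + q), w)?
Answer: -360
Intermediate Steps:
j(w, q) = -8 (j(w, q) = -5 - 1*3 = -5 - 3 = -8)
((6 - 3/3)*9)*j(5, 2) = ((6 - 3/3)*9)*(-8) = ((6 - 3*1/3)*9)*(-8) = ((6 - 1)*9)*(-8) = (5*9)*(-8) = 45*(-8) = -360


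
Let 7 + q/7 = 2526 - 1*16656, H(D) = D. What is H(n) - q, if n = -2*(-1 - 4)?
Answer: 98969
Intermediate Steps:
n = 10 (n = -2*(-5) = 10)
q = -98959 (q = -49 + 7*(2526 - 1*16656) = -49 + 7*(2526 - 16656) = -49 + 7*(-14130) = -49 - 98910 = -98959)
H(n) - q = 10 - 1*(-98959) = 10 + 98959 = 98969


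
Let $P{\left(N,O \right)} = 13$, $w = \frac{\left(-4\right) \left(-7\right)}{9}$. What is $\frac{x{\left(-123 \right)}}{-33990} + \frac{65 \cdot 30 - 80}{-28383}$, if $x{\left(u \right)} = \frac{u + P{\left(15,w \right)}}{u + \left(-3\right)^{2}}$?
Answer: $- \frac{21967001}{333273186} \approx -0.065913$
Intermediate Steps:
$w = \frac{28}{9}$ ($w = 28 \cdot \frac{1}{9} = \frac{28}{9} \approx 3.1111$)
$x{\left(u \right)} = \frac{13 + u}{9 + u}$ ($x{\left(u \right)} = \frac{u + 13}{u + \left(-3\right)^{2}} = \frac{13 + u}{u + 9} = \frac{13 + u}{9 + u}$)
$\frac{x{\left(-123 \right)}}{-33990} + \frac{65 \cdot 30 - 80}{-28383} = \frac{\frac{1}{9 - 123} \left(13 - 123\right)}{-33990} + \frac{65 \cdot 30 - 80}{-28383} = \frac{1}{-114} \left(-110\right) \left(- \frac{1}{33990}\right) + \left(1950 - 80\right) \left(- \frac{1}{28383}\right) = \left(- \frac{1}{114}\right) \left(-110\right) \left(- \frac{1}{33990}\right) + 1870 \left(- \frac{1}{28383}\right) = \frac{55}{57} \left(- \frac{1}{33990}\right) - \frac{1870}{28383} = - \frac{1}{35226} - \frac{1870}{28383} = - \frac{21967001}{333273186}$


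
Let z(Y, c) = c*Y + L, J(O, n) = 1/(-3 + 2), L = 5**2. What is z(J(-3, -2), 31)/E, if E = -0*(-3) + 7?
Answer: -6/7 ≈ -0.85714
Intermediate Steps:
L = 25
J(O, n) = -1 (J(O, n) = 1/(-1) = -1)
z(Y, c) = 25 + Y*c (z(Y, c) = c*Y + 25 = Y*c + 25 = 25 + Y*c)
E = 7 (E = -8*0 + 7 = 0 + 7 = 7)
z(J(-3, -2), 31)/E = (25 - 1*31)/7 = (25 - 31)*(1/7) = -6*1/7 = -6/7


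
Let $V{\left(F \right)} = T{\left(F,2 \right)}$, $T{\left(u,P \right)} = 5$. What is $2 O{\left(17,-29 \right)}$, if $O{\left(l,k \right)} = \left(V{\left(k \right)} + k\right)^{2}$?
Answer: $1152$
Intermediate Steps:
$V{\left(F \right)} = 5$
$O{\left(l,k \right)} = \left(5 + k\right)^{2}$
$2 O{\left(17,-29 \right)} = 2 \left(5 - 29\right)^{2} = 2 \left(-24\right)^{2} = 2 \cdot 576 = 1152$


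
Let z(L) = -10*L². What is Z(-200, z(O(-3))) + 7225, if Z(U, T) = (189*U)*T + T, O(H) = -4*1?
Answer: 6055065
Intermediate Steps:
O(H) = -4
Z(U, T) = T + 189*T*U (Z(U, T) = 189*T*U + T = T + 189*T*U)
Z(-200, z(O(-3))) + 7225 = (-10*(-4)²)*(1 + 189*(-200)) + 7225 = (-10*16)*(1 - 37800) + 7225 = -160*(-37799) + 7225 = 6047840 + 7225 = 6055065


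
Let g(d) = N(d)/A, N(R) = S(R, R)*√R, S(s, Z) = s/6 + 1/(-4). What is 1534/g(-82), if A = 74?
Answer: 681096*I*√82/6847 ≈ 900.77*I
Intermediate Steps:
S(s, Z) = -¼ + s/6 (S(s, Z) = s*(⅙) + 1*(-¼) = s/6 - ¼ = -¼ + s/6)
N(R) = √R*(-¼ + R/6) (N(R) = (-¼ + R/6)*√R = √R*(-¼ + R/6))
g(d) = √d*(-3 + 2*d)/888 (g(d) = (√d*(-3 + 2*d)/12)/74 = (√d*(-3 + 2*d)/12)*(1/74) = √d*(-3 + 2*d)/888)
1534/g(-82) = 1534/((√(-82)*(-3 + 2*(-82))/888)) = 1534/(((I*√82)*(-3 - 164)/888)) = 1534/(((1/888)*(I*√82)*(-167))) = 1534/((-167*I*√82/888)) = 1534*(444*I*√82/6847) = 681096*I*√82/6847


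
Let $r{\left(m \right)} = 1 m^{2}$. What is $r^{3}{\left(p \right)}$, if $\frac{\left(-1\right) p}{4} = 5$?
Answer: $64000000$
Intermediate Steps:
$p = -20$ ($p = \left(-4\right) 5 = -20$)
$r{\left(m \right)} = m^{2}$
$r^{3}{\left(p \right)} = \left(\left(-20\right)^{2}\right)^{3} = 400^{3} = 64000000$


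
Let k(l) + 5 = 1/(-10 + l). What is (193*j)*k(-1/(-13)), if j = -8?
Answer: 1015952/129 ≈ 7875.6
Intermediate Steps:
k(l) = -5 + 1/(-10 + l)
(193*j)*k(-1/(-13)) = (193*(-8))*((51 - (-5)/(-13))/(-10 - 1/(-13))) = -1544*(51 - (-5)*(-1)/13)/(-10 - 1*(-1/13)) = -1544*(51 - 5*1/13)/(-10 + 1/13) = -1544*(51 - 5/13)/(-129/13) = -(-20072)*658/(129*13) = -1544*(-658/129) = 1015952/129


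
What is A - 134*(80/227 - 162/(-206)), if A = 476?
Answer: 7561338/23381 ≈ 323.40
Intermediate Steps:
A - 134*(80/227 - 162/(-206)) = 476 - 134*(80/227 - 162/(-206)) = 476 - 134*(80*(1/227) - 162*(-1/206)) = 476 - 134*(80/227 + 81/103) = 476 - 134*26627/23381 = 476 - 3568018/23381 = 7561338/23381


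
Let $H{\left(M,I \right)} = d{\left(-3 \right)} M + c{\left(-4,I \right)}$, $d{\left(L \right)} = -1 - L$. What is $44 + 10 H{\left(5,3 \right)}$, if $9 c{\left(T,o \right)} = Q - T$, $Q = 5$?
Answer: $154$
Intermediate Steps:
$c{\left(T,o \right)} = \frac{5}{9} - \frac{T}{9}$ ($c{\left(T,o \right)} = \frac{5 - T}{9} = \frac{5}{9} - \frac{T}{9}$)
$H{\left(M,I \right)} = 1 + 2 M$ ($H{\left(M,I \right)} = \left(-1 - -3\right) M + \left(\frac{5}{9} - - \frac{4}{9}\right) = \left(-1 + 3\right) M + \left(\frac{5}{9} + \frac{4}{9}\right) = 2 M + 1 = 1 + 2 M$)
$44 + 10 H{\left(5,3 \right)} = 44 + 10 \left(1 + 2 \cdot 5\right) = 44 + 10 \left(1 + 10\right) = 44 + 10 \cdot 11 = 44 + 110 = 154$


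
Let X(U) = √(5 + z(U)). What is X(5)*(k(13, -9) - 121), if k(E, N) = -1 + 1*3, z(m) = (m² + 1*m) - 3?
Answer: -476*√2 ≈ -673.17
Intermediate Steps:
z(m) = -3 + m + m² (z(m) = (m² + m) - 3 = (m + m²) - 3 = -3 + m + m²)
k(E, N) = 2 (k(E, N) = -1 + 3 = 2)
X(U) = √(2 + U + U²) (X(U) = √(5 + (-3 + U + U²)) = √(2 + U + U²))
X(5)*(k(13, -9) - 121) = √(2 + 5 + 5²)*(2 - 121) = √(2 + 5 + 25)*(-119) = √32*(-119) = (4*√2)*(-119) = -476*√2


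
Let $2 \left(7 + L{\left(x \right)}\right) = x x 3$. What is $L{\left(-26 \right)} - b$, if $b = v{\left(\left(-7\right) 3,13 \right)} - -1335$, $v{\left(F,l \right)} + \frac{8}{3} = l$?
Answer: $- \frac{1015}{3} \approx -338.33$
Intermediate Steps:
$v{\left(F,l \right)} = - \frac{8}{3} + l$
$L{\left(x \right)} = -7 + \frac{3 x^{2}}{2}$ ($L{\left(x \right)} = -7 + \frac{x x 3}{2} = -7 + \frac{x^{2} \cdot 3}{2} = -7 + \frac{3 x^{2}}{2}$)
$b = \frac{4036}{3}$ ($b = \left(- \frac{8}{3} + 13\right) - -1335 = \frac{31}{3} + 1335 = \frac{4036}{3} \approx 1345.3$)
$L{\left(-26 \right)} - b = \left(-7 + \frac{3 \left(-26\right)^{2}}{2}\right) - \frac{4036}{3} = \left(-7 + \frac{3}{2} \cdot 676\right) - \frac{4036}{3} = \left(-7 + 1014\right) - \frac{4036}{3} = 1007 - \frac{4036}{3} = - \frac{1015}{3}$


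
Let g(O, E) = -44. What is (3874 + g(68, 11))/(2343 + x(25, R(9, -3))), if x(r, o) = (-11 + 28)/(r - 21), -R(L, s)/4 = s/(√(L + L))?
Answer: 15320/9389 ≈ 1.6317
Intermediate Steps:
R(L, s) = -2*s*√2/√L (R(L, s) = -4*s/(√(L + L)) = -4*s/(√(2*L)) = -4*s/(√2*√L) = -4*s*√2/(2*√L) = -2*s*√2/√L)
x(r, o) = 17/(-21 + r)
(3874 + g(68, 11))/(2343 + x(25, R(9, -3))) = (3874 - 44)/(2343 + 17/(-21 + 25)) = 3830/(2343 + 17/4) = 3830/(9389/4) = 3830*(4/9389) = 15320/9389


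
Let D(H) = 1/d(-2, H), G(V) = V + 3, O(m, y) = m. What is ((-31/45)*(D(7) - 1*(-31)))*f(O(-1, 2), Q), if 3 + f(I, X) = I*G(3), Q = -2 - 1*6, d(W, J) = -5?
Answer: 4774/25 ≈ 190.96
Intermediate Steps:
G(V) = 3 + V
D(H) = -⅕ (D(H) = 1/(-5) = -⅕)
Q = -8 (Q = -2 - 6 = -8)
f(I, X) = -3 + 6*I (f(I, X) = -3 + I*(3 + 3) = -3 + I*6 = -3 + 6*I)
((-31/45)*(D(7) - 1*(-31)))*f(O(-1, 2), Q) = ((-31/45)*(-⅕ - 1*(-31)))*(-3 + 6*(-1)) = ((-31*1/45)*(-⅕ + 31))*(-3 - 6) = -31/45*154/5*(-9) = -4774/225*(-9) = 4774/25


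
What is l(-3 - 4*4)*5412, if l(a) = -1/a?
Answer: 5412/19 ≈ 284.84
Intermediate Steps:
l(-3 - 4*4)*5412 = -1/(-3 - 4*4)*5412 = -1/(-3 - 16)*5412 = -1/(-19)*5412 = -1*(-1/19)*5412 = (1/19)*5412 = 5412/19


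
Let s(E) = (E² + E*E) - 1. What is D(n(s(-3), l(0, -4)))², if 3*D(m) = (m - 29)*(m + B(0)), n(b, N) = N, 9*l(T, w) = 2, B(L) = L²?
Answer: 268324/59049 ≈ 4.5441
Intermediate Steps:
l(T, w) = 2/9 (l(T, w) = (⅑)*2 = 2/9)
s(E) = -1 + 2*E² (s(E) = (E² + E²) - 1 = 2*E² - 1 = -1 + 2*E²)
D(m) = m*(-29 + m)/3 (D(m) = ((m - 29)*(m + 0²))/3 = ((-29 + m)*(m + 0))/3 = ((-29 + m)*m)/3 = (m*(-29 + m))/3 = m*(-29 + m)/3)
D(n(s(-3), l(0, -4)))² = ((⅓)*(2/9)*(-29 + 2/9))² = ((⅓)*(2/9)*(-259/9))² = (-518/243)² = 268324/59049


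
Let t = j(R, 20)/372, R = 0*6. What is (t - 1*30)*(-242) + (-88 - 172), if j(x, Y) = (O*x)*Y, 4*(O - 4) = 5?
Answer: 7000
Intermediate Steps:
O = 21/4 (O = 4 + (1/4)*5 = 4 + 5/4 = 21/4 ≈ 5.2500)
R = 0
j(x, Y) = 21*Y*x/4 (j(x, Y) = (21*x/4)*Y = 21*Y*x/4)
t = 0 (t = ((21/4)*20*0)/372 = 0*(1/372) = 0)
(t - 1*30)*(-242) + (-88 - 172) = (0 - 1*30)*(-242) + (-88 - 172) = (0 - 30)*(-242) - 260 = -30*(-242) - 260 = 7260 - 260 = 7000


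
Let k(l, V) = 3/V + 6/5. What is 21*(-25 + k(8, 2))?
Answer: -4683/10 ≈ -468.30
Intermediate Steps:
k(l, V) = 6/5 + 3/V (k(l, V) = 3/V + 6*(⅕) = 3/V + 6/5 = 6/5 + 3/V)
21*(-25 + k(8, 2)) = 21*(-25 + (6/5 + 3/2)) = 21*(-25 + 27/10) = 21*(-223/10) = -4683/10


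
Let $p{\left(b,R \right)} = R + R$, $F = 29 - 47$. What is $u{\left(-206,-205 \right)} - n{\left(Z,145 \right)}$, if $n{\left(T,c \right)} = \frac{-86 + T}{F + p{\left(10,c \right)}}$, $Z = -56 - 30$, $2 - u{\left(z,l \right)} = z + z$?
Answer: $\frac{28195}{68} \approx 414.63$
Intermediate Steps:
$u{\left(z,l \right)} = 2 - 2 z$ ($u{\left(z,l \right)} = 2 - \left(z + z\right) = 2 - 2 z$)
$F = -18$
$p{\left(b,R \right)} = 2 R$
$Z = -86$ ($Z = -56 - 30 = -86$)
$n{\left(T,c \right)} = \frac{-86 + T}{-18 + 2 c}$
$u{\left(-206,-205 \right)} - n{\left(Z,145 \right)} = \left(2 - -412\right) - \frac{-86 - 86}{2 \left(-9 + 145\right)} = \left(2 + 412\right) - \frac{1}{2} \cdot \frac{1}{136} \left(-172\right) = 414 - \frac{1}{2} \cdot \frac{1}{136} \left(-172\right) = 414 - - \frac{43}{68} = 414 + \frac{43}{68} = \frac{28195}{68}$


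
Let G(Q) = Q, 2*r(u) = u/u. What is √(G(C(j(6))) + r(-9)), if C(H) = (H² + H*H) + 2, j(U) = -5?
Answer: √210/2 ≈ 7.2457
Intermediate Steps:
r(u) = ½ (r(u) = (u/u)/2 = (½)*1 = ½)
C(H) = 2 + 2*H² (C(H) = (H² + H²) + 2 = 2*H² + 2 = 2 + 2*H²)
√(G(C(j(6))) + r(-9)) = √((2 + 2*(-5)²) + ½) = √((2 + 2*25) + ½) = √((2 + 50) + ½) = √(52 + ½) = √(105/2) = √210/2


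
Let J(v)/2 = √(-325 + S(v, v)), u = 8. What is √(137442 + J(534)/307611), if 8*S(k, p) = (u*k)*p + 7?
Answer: √(5780170792912392 + 68358*√4557310)/205074 ≈ 370.73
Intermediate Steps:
S(k, p) = 7/8 + k*p (S(k, p) = ((8*k)*p + 7)/8 = (8*k*p + 7)/8 = (7 + 8*k*p)/8 = 7/8 + k*p)
J(v) = 2*√(-2593/8 + v²) (J(v) = 2*√(-325 + (7/8 + v*v)) = 2*√(-325 + (7/8 + v²)) = 2*√(-2593/8 + v²))
√(137442 + J(534)/307611) = √(137442 + (√(-5186 + 16*534²)/2)/307611) = √(137442 + (√(-5186 + 16*285156)/2)*(1/307611)) = √(137442 + (√(-5186 + 4562496)/2)*(1/307611)) = √(137442 + (√4557310/2)*(1/307611)) = √(137442 + √4557310/615222)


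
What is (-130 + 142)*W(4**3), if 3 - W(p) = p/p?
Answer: 24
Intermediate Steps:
W(p) = 2 (W(p) = 3 - p/p = 3 - 1*1 = 3 - 1 = 2)
(-130 + 142)*W(4**3) = (-130 + 142)*2 = 12*2 = 24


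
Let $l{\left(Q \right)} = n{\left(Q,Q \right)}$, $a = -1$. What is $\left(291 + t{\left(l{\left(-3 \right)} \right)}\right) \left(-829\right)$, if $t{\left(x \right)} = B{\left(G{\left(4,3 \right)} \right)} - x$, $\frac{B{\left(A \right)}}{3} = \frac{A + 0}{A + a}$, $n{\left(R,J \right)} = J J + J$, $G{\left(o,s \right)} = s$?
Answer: $- \frac{479991}{2} \approx -2.4 \cdot 10^{5}$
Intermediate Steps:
$n{\left(R,J \right)} = J + J^{2}$ ($n{\left(R,J \right)} = J^{2} + J = J + J^{2}$)
$B{\left(A \right)} = \frac{3 A}{-1 + A}$ ($B{\left(A \right)} = 3 \frac{A + 0}{A - 1} = 3 \frac{A}{-1 + A} = \frac{3 A}{-1 + A}$)
$l{\left(Q \right)} = Q \left(1 + Q\right)$
$t{\left(x \right)} = \frac{9}{2} - x$ ($t{\left(x \right)} = 3 \cdot 3 \frac{1}{-1 + 3} - x = 3 \cdot 3 \cdot \frac{1}{2} - x = \frac{9}{2} - x$)
$\left(291 + t{\left(l{\left(-3 \right)} \right)}\right) \left(-829\right) = \left(291 + \left(\frac{9}{2} - - 3 \left(1 - 3\right)\right)\right) \left(-829\right) = \left(291 + \left(\frac{9}{2} - \left(-3\right) \left(-2\right)\right)\right) \left(-829\right) = \left(291 + \left(\frac{9}{2} - 6\right)\right) \left(-829\right) = \left(291 - \frac{3}{2}\right) \left(-829\right) = \frac{579}{2} \left(-829\right) = - \frac{479991}{2}$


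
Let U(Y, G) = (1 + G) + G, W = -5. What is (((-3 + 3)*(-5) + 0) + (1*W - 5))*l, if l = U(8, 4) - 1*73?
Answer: 640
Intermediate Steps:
U(Y, G) = 1 + 2*G
l = -64 (l = (1 + 2*4) - 1*73 = (1 + 8) - 73 = 9 - 73 = -64)
(((-3 + 3)*(-5) + 0) + (1*W - 5))*l = (((-3 + 3)*(-5) + 0) + (1*(-5) - 5))*(-64) = ((0*(-5) + 0) + (-5 - 5))*(-64) = ((0 + 0) - 10)*(-64) = (0 - 10)*(-64) = -10*(-64) = 640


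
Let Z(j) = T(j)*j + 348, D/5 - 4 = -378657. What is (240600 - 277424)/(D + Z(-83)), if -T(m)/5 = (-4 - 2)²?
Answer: 36824/1877977 ≈ 0.019608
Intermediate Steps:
D = -1893265 (D = 20 + 5*(-378657) = 20 - 1893285 = -1893265)
T(m) = -180 (T(m) = -5*(-4 - 2)² = -5*(-6)² = -5*36 = -180)
Z(j) = 348 - 180*j (Z(j) = -180*j + 348 = 348 - 180*j)
(240600 - 277424)/(D + Z(-83)) = (240600 - 277424)/(-1893265 + (348 - 180*(-83))) = -36824/(-1893265 + (348 + 14940)) = -36824/(-1893265 + 15288) = -36824/(-1877977) = -36824*(-1/1877977) = 36824/1877977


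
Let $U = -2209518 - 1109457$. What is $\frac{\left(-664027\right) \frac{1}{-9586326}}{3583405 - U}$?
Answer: $\frac{664027}{66168464855880} \approx 1.0035 \cdot 10^{-8}$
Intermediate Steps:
$U = -3318975$
$\frac{\left(-664027\right) \frac{1}{-9586326}}{3583405 - U} = \frac{\left(-664027\right) \frac{1}{-9586326}}{3583405 - -3318975} = \frac{\left(-664027\right) \left(- \frac{1}{9586326}\right)}{3583405 + 3318975} = \frac{664027}{9586326 \cdot 6902380} = \frac{664027}{9586326} \cdot \frac{1}{6902380} = \frac{664027}{66168464855880}$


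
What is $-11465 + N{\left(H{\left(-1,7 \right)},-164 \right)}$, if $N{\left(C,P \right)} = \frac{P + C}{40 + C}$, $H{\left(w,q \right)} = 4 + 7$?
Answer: $-11468$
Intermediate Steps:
$H{\left(w,q \right)} = 11$
$N{\left(C,P \right)} = \frac{C + P}{40 + C}$
$-11465 + N{\left(H{\left(-1,7 \right)},-164 \right)} = -11465 + \frac{11 - 164}{40 + 11} = -11465 + \frac{1}{51} \left(-153\right) = -11465 - 3 = -11468$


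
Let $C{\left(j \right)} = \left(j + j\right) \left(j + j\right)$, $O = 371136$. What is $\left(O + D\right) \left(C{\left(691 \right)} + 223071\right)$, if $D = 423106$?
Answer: $1694114214790$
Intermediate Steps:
$C{\left(j \right)} = 4 j^{2}$ ($C{\left(j \right)} = 2 j 2 j = 4 j^{2}$)
$\left(O + D\right) \left(C{\left(691 \right)} + 223071\right) = \left(371136 + 423106\right) \left(4 \cdot 691^{2} + 223071\right) = 794242 \left(4 \cdot 477481 + 223071\right) = 794242 \left(1909924 + 223071\right) = 794242 \cdot 2132995 = 1694114214790$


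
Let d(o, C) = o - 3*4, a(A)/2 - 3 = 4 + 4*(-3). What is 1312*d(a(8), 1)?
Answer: -28864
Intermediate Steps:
a(A) = -10 (a(A) = 6 + 2*(4 + 4*(-3)) = 6 + 2*(4 - 12) = 6 + 2*(-8) = 6 - 16 = -10)
d(o, C) = -12 + o (d(o, C) = o - 12 = -12 + o)
1312*d(a(8), 1) = 1312*(-12 - 10) = 1312*(-22) = -28864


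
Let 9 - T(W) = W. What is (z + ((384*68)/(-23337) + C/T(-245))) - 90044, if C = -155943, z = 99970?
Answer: 18397154503/1975866 ≈ 9310.9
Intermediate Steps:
T(W) = 9 - W
(z + ((384*68)/(-23337) + C/T(-245))) - 90044 = (99970 + ((384*68)/(-23337) - 155943/(9 - 1*(-245)))) - 90044 = (99970 + (26112*(-1/23337) - 155943/(9 + 245))) - 90044 = (99970 + (-8704/7779 - 155943/254)) - 90044 = (99970 - 1215291413/1975866) - 90044 = 196312032607/1975866 - 90044 = 18397154503/1975866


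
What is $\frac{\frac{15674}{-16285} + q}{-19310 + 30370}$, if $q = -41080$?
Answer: $- \frac{334501737}{90056050} \approx -3.7144$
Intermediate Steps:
$\frac{\frac{15674}{-16285} + q}{-19310 + 30370} = \frac{\frac{15674}{-16285} - 41080}{-19310 + 30370} = \frac{15674 \left(- \frac{1}{16285}\right) - 41080}{11060} = \left(- \frac{15674}{16285} - 41080\right) \frac{1}{11060} = \left(- \frac{669003474}{16285}\right) \frac{1}{11060} = - \frac{334501737}{90056050}$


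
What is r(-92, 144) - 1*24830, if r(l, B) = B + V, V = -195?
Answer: -24881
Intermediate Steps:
r(l, B) = -195 + B (r(l, B) = B - 195 = -195 + B)
r(-92, 144) - 1*24830 = (-195 + 144) - 1*24830 = -51 - 24830 = -24881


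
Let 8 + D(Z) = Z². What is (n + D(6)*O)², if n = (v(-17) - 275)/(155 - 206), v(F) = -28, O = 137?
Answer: 4265787969/289 ≈ 1.4761e+7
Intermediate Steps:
n = 101/17 (n = (-28 - 275)/(155 - 206) = -303/(-51) = -303*(-1/51) = 101/17 ≈ 5.9412)
D(Z) = -8 + Z²
(n + D(6)*O)² = (101/17 + (-8 + 6²)*137)² = (101/17 + (-8 + 36)*137)² = (101/17 + 28*137)² = (101/17 + 3836)² = (65313/17)² = 4265787969/289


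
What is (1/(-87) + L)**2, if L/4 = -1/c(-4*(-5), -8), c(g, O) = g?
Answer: 8464/189225 ≈ 0.044730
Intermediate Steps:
L = -1/5 (L = 4*(-1/((-4*(-5)))) = 4*(-1/20) = -1/5 ≈ -0.20000)
(1/(-87) + L)**2 = (1/(-87) - 1/5)**2 = (-1/87 - 1/5)**2 = (-92/435)**2 = 8464/189225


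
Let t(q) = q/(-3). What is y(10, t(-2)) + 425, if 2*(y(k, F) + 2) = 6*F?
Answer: 425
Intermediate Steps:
t(q) = -q/3 (t(q) = q*(-⅓) = -q/3)
y(k, F) = -2 + 3*F (y(k, F) = -2 + (6*F)/2 = -2 + 3*F)
y(10, t(-2)) + 425 = (-2 + 3*(-⅓*(-2))) + 425 = (-2 + 3*(⅔)) + 425 = (-2 + 2) + 425 = 0 + 425 = 425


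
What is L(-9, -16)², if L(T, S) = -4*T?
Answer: 1296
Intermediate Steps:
L(-9, -16)² = (-4*(-9))² = 36² = 1296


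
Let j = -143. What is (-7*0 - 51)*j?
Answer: 7293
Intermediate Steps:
(-7*0 - 51)*j = (-7*0 - 51)*(-143) = (0 - 51)*(-143) = -51*(-143) = 7293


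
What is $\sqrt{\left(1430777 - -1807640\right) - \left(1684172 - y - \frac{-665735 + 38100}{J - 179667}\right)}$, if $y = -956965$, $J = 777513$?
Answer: $\frac{\sqrt{213479346636498270}}{597846} \approx 772.84$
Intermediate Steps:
$\sqrt{\left(1430777 - -1807640\right) - \left(1684172 - y - \frac{-665735 + 38100}{J - 179667}\right)} = \sqrt{\left(1430777 - -1807640\right) - \left(2641137 - \frac{-665735 + 38100}{777513 - 179667}\right)} = \sqrt{\left(1430777 + 1807640\right) - \left(2641137 + \frac{627635}{597846}\right)} = \sqrt{3238417 - \frac{1578993818537}{597846}} = \sqrt{\frac{357080831245}{597846}} = \frac{\sqrt{213479346636498270}}{597846}$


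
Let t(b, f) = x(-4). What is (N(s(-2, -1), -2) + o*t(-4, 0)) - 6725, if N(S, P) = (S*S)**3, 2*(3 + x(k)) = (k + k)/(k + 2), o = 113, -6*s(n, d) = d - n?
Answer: -319033727/46656 ≈ -6838.0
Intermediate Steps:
s(n, d) = -d/6 + n/6 (s(n, d) = -(d - n)/6 = -d/6 + n/6)
x(k) = -3 + k/(2 + k) (x(k) = -3 + ((k + k)/(k + 2))/2 = -3 + ((2*k)/(2 + k))/2 = -3 + (2*k/(2 + k))/2 = -3 + k/(2 + k))
N(S, P) = S**6 (N(S, P) = (S**2)**3 = S**6)
t(b, f) = -1 (t(b, f) = 2*(-3 - 1*(-4))/(2 - 4) = 2*(-3 + 4)/(-2) = 2*(-1/2)*1 = -1)
(N(s(-2, -1), -2) + o*t(-4, 0)) - 6725 = ((-1/6*(-1) + (1/6)*(-2))**6 + 113*(-1)) - 6725 = ((1/6 - 1/3)**6 - 113) - 6725 = ((-1/6)**6 - 113) - 6725 = (1/46656 - 113) - 6725 = -5272127/46656 - 6725 = -319033727/46656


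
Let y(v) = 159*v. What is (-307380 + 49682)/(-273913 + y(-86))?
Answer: 257698/287587 ≈ 0.89607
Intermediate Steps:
(-307380 + 49682)/(-273913 + y(-86)) = (-307380 + 49682)/(-273913 + 159*(-86)) = -257698/(-273913 - 13674) = -257698/(-287587) = -257698*(-1/287587) = 257698/287587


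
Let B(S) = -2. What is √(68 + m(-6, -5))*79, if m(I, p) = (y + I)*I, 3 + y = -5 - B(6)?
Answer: 158*√35 ≈ 934.74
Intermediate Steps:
y = -6 (y = -3 + (-5 - 1*(-2)) = -3 + (-5 + 2) = -3 - 3 = -6)
m(I, p) = I*(-6 + I) (m(I, p) = (-6 + I)*I = I*(-6 + I))
√(68 + m(-6, -5))*79 = √(68 - 6*(-6 - 6))*79 = √(68 - 6*(-12))*79 = √(68 + 72)*79 = √140*79 = (2*√35)*79 = 158*√35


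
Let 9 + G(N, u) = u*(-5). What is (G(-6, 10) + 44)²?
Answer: 225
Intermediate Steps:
G(N, u) = -9 - 5*u (G(N, u) = -9 + u*(-5) = -9 - 5*u)
(G(-6, 10) + 44)² = ((-9 - 5*10) + 44)² = ((-9 - 50) + 44)² = (-59 + 44)² = (-15)² = 225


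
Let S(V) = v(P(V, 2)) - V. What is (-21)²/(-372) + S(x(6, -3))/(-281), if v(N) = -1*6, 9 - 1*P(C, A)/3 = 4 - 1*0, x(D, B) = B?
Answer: -40935/34844 ≈ -1.1748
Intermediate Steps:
P(C, A) = 15 (P(C, A) = 27 - 3*(4 - 1*0) = 27 - 3*(4 + 0) = 27 - 3*4 = 27 - 12 = 15)
v(N) = -6
S(V) = -6 - V
(-21)²/(-372) + S(x(6, -3))/(-281) = (-21)²/(-372) + (-6 - 1*(-3))/(-281) = 441*(-1/372) + (-6 + 3)*(-1/281) = -147/124 - 3*(-1/281) = -147/124 + 3/281 = -40935/34844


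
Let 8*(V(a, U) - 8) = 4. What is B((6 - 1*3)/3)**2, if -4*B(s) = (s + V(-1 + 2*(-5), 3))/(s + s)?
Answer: 361/256 ≈ 1.4102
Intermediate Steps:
V(a, U) = 17/2 (V(a, U) = 8 + (1/8)*4 = 8 + 1/2 = 17/2)
B(s) = -(17/2 + s)/(8*s) (B(s) = -(s + 17/2)/(4*(s + s)) = -(17/2 + s)/(4*(2*s)) = -(17/2 + s)*1/(2*s)/4 = -(17/2 + s)/(8*s))
B((6 - 1*3)/3)**2 = ((-17 - 2*(6 - 1*3)/3)/(16*(((6 - 1*3)/3))))**2 = ((-17 - 2*(6 - 3)/3)/(16*(((6 - 3)*(1/3)))))**2 = ((-17 - 6/3)/(16*((3*(1/3)))))**2 = ((1/16)*(-17 - 2*1)/1)**2 = ((1/16)*1*(-17 - 2))**2 = ((1/16)*1*(-19))**2 = (-19/16)**2 = 361/256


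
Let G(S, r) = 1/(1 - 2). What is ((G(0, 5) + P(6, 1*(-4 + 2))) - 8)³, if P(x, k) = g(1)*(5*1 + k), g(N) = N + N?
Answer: -27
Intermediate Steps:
g(N) = 2*N
G(S, r) = -1 (G(S, r) = 1/(-1) = -1)
P(x, k) = 10 + 2*k (P(x, k) = (2*1)*(5*1 + k) = 2*(5 + k) = 10 + 2*k)
((G(0, 5) + P(6, 1*(-4 + 2))) - 8)³ = ((-1 + (10 + 2*(1*(-4 + 2)))) - 8)³ = ((-1 + (10 + 2*(1*(-2)))) - 8)³ = ((-1 + (10 + 2*(-2))) - 8)³ = ((-1 + (10 - 4)) - 8)³ = ((-1 + 6) - 8)³ = (5 - 8)³ = (-3)³ = -27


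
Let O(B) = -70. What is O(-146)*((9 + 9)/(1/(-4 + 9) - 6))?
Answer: 6300/29 ≈ 217.24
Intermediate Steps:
O(-146)*((9 + 9)/(1/(-4 + 9) - 6)) = -70*(9 + 9)/(1/(-4 + 9) - 6) = -1260/(1/5 - 6) = -1260/(⅕ - 6) = -1260/(-29/5) = -1260*(-5)/29 = -70*(-90/29) = 6300/29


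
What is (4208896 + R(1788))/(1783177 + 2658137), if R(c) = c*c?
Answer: 3702920/2220657 ≈ 1.6675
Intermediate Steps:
R(c) = c²
(4208896 + R(1788))/(1783177 + 2658137) = (4208896 + 1788²)/(1783177 + 2658137) = (4208896 + 3196944)/4441314 = 7405840*(1/4441314) = 3702920/2220657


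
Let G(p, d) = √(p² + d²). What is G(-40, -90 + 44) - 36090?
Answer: -36090 + 2*√929 ≈ -36029.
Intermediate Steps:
G(p, d) = √(d² + p²)
G(-40, -90 + 44) - 36090 = √((-90 + 44)² + (-40)²) - 36090 = √((-46)² + 1600) - 36090 = √(2116 + 1600) - 36090 = √3716 - 36090 = 2*√929 - 36090 = -36090 + 2*√929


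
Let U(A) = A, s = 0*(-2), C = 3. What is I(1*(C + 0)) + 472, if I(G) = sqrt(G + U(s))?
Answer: 472 + sqrt(3) ≈ 473.73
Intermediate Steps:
s = 0
I(G) = sqrt(G) (I(G) = sqrt(G + 0) = sqrt(G))
I(1*(C + 0)) + 472 = sqrt(1*(3 + 0)) + 472 = sqrt(1*3) + 472 = sqrt(3) + 472 = 472 + sqrt(3)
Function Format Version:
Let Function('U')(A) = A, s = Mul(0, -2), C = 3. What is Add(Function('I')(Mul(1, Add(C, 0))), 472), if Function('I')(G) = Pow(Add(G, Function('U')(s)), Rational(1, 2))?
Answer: Add(472, Pow(3, Rational(1, 2))) ≈ 473.73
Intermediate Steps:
s = 0
Function('I')(G) = Pow(G, Rational(1, 2)) (Function('I')(G) = Pow(Add(G, 0), Rational(1, 2)) = Pow(G, Rational(1, 2)))
Add(Function('I')(Mul(1, Add(C, 0))), 472) = Add(Pow(Mul(1, Add(3, 0)), Rational(1, 2)), 472) = Add(Pow(Mul(1, 3), Rational(1, 2)), 472) = Add(Pow(3, Rational(1, 2)), 472) = Add(472, Pow(3, Rational(1, 2)))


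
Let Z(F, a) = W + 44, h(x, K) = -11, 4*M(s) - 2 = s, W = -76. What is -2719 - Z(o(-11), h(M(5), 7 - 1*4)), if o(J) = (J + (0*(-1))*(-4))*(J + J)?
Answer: -2687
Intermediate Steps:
M(s) = ½ + s/4
o(J) = 2*J² (o(J) = (J + 0*(-4))*(2*J) = (J + 0)*(2*J) = J*(2*J) = 2*J²)
Z(F, a) = -32 (Z(F, a) = -76 + 44 = -32)
-2719 - Z(o(-11), h(M(5), 7 - 1*4)) = -2719 - 1*(-32) = -2719 + 32 = -2687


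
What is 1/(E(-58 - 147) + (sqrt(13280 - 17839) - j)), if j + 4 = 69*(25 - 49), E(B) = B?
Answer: 15/21872 - I*sqrt(4559)/2121584 ≈ 0.00068581 - 3.1825e-5*I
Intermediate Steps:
j = -1660 (j = -4 + 69*(25 - 49) = -4 + 69*(-24) = -4 - 1656 = -1660)
1/(E(-58 - 147) + (sqrt(13280 - 17839) - j)) = 1/((-58 - 147) + (sqrt(13280 - 17839) - 1*(-1660))) = 1/(-205 + (sqrt(-4559) + 1660)) = 1/(-205 + (I*sqrt(4559) + 1660)) = 1/(-205 + (1660 + I*sqrt(4559))) = 1/(1455 + I*sqrt(4559))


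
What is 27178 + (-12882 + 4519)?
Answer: 18815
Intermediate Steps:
27178 + (-12882 + 4519) = 27178 - 8363 = 18815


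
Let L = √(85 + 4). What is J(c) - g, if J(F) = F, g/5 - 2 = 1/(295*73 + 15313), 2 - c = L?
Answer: -294789/36848 - √89 ≈ -17.434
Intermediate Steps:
L = √89 ≈ 9.4340
c = 2 - √89 ≈ -7.4340
g = 368485/36848 (g = 10 + 5/(295*73 + 15313) = 10 + 5/(21535 + 15313) = 10 + 5/36848 = 368485/36848 ≈ 10.000)
J(c) - g = (2 - √89) - 1*368485/36848 = (2 - √89) - 368485/36848 = -294789/36848 - √89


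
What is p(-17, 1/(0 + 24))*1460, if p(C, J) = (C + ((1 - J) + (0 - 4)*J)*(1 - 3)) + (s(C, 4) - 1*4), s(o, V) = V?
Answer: -81395/3 ≈ -27132.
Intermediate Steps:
p(C, J) = -2 + C + 10*J (p(C, J) = (C + ((1 - J) + (0 - 4)*J)*(1 - 3)) + (4 - 1*4) = (C + ((1 - J) - 4*J)*(-2)) + (4 - 4) = (C + (1 - 5*J)*(-2)) + 0 = (C + (-2 + 10*J)) + 0 = (-2 + C + 10*J) + 0 = -2 + C + 10*J)
p(-17, 1/(0 + 24))*1460 = (-2 - 17 + 10/(0 + 24))*1460 = (-2 - 17 + 10/24)*1460 = (-2 - 17 + 10*(1/24))*1460 = (-2 - 17 + 5/12)*1460 = -223/12*1460 = -81395/3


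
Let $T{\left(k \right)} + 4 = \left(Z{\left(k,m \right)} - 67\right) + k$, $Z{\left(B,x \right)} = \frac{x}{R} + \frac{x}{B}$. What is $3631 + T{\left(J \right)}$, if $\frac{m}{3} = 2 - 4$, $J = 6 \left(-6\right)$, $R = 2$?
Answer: $\frac{21127}{6} \approx 3521.2$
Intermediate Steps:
$J = -36$
$m = -6$ ($m = 3 \left(2 - 4\right) = 3 \left(-2\right) = -6$)
$Z{\left(B,x \right)} = \frac{x}{2} + \frac{x}{B}$
$T{\left(k \right)} = -74 + k - \frac{6}{k}$ ($T{\left(k \right)} = -4 + \left(\left(\left(\frac{1}{2} \left(-6\right) - \frac{6}{k}\right) - 67\right) + k\right) = -4 - \left(70 - k + \frac{6}{k}\right) = -74 + k - \frac{6}{k}$)
$3631 + T{\left(J \right)} = 3631 - \left(110 - \frac{1}{6}\right) = 3631 - \frac{659}{6} = \frac{21127}{6}$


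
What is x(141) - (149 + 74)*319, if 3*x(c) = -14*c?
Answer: -71795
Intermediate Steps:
x(c) = -14*c/3 (x(c) = (-14*c)/3 = -14*c/3)
x(141) - (149 + 74)*319 = -14/3*141 - (149 + 74)*319 = -658 - 223*319 = -658 - 1*71137 = -658 - 71137 = -71795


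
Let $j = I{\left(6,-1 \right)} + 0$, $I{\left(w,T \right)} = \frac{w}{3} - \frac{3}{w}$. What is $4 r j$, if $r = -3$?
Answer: $-18$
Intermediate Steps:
$I{\left(w,T \right)} = - \frac{3}{w} + \frac{w}{3}$ ($I{\left(w,T \right)} = w \frac{1}{3} - \frac{3}{w} = \frac{w}{3} - \frac{3}{w} = - \frac{3}{w} + \frac{w}{3}$)
$j = \frac{3}{2}$ ($j = \left(- \frac{3}{6} + \frac{1}{3} \cdot 6\right) + 0 = \left(\left(-3\right) \frac{1}{6} + 2\right) + 0 = \left(- \frac{1}{2} + 2\right) + 0 = \frac{3}{2} + 0 = \frac{3}{2} \approx 1.5$)
$4 r j = 4 \left(-3\right) \frac{3}{2} = \left(-12\right) \frac{3}{2} = -18$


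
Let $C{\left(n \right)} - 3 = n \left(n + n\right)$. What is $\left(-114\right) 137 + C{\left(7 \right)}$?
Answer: $-15517$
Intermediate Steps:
$C{\left(n \right)} = 3 + 2 n^{2}$ ($C{\left(n \right)} = 3 + n \left(n + n\right) = 3 + n 2 n = 3 + 2 n^{2}$)
$\left(-114\right) 137 + C{\left(7 \right)} = \left(-114\right) 137 + \left(3 + 2 \cdot 7^{2}\right) = -15618 + \left(3 + 2 \cdot 49\right) = -15618 + \left(3 + 98\right) = -15618 + 101 = -15517$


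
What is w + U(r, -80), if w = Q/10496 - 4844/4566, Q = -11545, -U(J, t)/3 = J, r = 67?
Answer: -4868214515/23962368 ≈ -203.16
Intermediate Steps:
U(J, t) = -3*J
w = -51778547/23962368 (w = -11545/10496 - 4844/4566 = -11545*1/10496 - 4844*1/4566 = -11545/10496 - 2422/2283 = -51778547/23962368 ≈ -2.1608)
w + U(r, -80) = -51778547/23962368 - 3*67 = -51778547/23962368 - 201 = -4868214515/23962368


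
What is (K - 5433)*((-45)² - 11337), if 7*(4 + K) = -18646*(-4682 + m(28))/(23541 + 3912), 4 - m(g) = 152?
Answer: 423373869984/9151 ≈ 4.6265e+7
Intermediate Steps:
m(g) = -148 (m(g) = 4 - 1*152 = 4 - 152 = -148)
K = 4251976/9151 (K = -4 + (-18646*(-4682 - 148)/(23541 + 3912))/7 = -4 + (-18646/(27453/(-4830)))/7 = -4 + (-18646/(27453*(-1/4830)))/7 = -4 + (-18646/(-9151/1610))/7 = -4 + (-18646*(-1610/9151))/7 = -4 + (⅐)*(30020060/9151) = -4 + 4288580/9151 = 4251976/9151 ≈ 464.65)
(K - 5433)*((-45)² - 11337) = (4251976/9151 - 5433)*((-45)² - 11337) = -45465407*(2025 - 11337)/9151 = -45465407/9151*(-9312) = 423373869984/9151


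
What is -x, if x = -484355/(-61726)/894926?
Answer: -484355/55240202276 ≈ -8.7682e-6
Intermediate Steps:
x = 484355/55240202276 (x = -484355*(-1/61726)*(1/894926) = (484355/61726)*(1/894926) = 484355/55240202276 ≈ 8.7682e-6)
-x = -1*484355/55240202276 = -484355/55240202276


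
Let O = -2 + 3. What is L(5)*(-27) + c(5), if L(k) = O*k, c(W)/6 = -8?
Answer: -183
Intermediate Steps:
c(W) = -48 (c(W) = 6*(-8) = -48)
O = 1
L(k) = k (L(k) = 1*k = k)
L(5)*(-27) + c(5) = 5*(-27) - 48 = -135 - 48 = -183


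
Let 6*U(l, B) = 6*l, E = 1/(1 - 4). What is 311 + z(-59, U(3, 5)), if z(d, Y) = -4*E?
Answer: 937/3 ≈ 312.33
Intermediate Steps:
E = -⅓ (E = 1/(-3) = -⅓ ≈ -0.33333)
U(l, B) = l (U(l, B) = (6*l)/6 = l)
z(d, Y) = 4/3 (z(d, Y) = -4*(-⅓) = 4/3)
311 + z(-59, U(3, 5)) = 311 + 4/3 = 937/3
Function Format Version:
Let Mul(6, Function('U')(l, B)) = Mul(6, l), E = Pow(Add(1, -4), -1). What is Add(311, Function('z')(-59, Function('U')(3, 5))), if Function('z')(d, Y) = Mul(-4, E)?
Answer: Rational(937, 3) ≈ 312.33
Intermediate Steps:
E = Rational(-1, 3) (E = Pow(-3, -1) = Rational(-1, 3) ≈ -0.33333)
Function('U')(l, B) = l (Function('U')(l, B) = Mul(Rational(1, 6), Mul(6, l)) = l)
Function('z')(d, Y) = Rational(4, 3) (Function('z')(d, Y) = Mul(-4, Rational(-1, 3)) = Rational(4, 3))
Add(311, Function('z')(-59, Function('U')(3, 5))) = Add(311, Rational(4, 3)) = Rational(937, 3)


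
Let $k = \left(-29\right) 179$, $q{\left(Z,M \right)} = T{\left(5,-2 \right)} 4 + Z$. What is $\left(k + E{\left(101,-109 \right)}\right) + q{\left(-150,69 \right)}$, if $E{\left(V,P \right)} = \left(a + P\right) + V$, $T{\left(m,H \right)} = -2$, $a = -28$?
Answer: $-5385$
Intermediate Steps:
$q{\left(Z,M \right)} = -8 + Z$ ($q{\left(Z,M \right)} = \left(-2\right) 4 + Z = -8 + Z$)
$k = -5191$
$E{\left(V,P \right)} = -28 + P + V$ ($E{\left(V,P \right)} = \left(-28 + P\right) + V = -28 + P + V$)
$\left(k + E{\left(101,-109 \right)}\right) + q{\left(-150,69 \right)} = \left(-5191 - 36\right) - 158 = -5227 - 158 = -5385$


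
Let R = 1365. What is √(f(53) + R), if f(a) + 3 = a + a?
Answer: 2*√367 ≈ 38.315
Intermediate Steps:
f(a) = -3 + 2*a (f(a) = -3 + (a + a) = -3 + 2*a)
√(f(53) + R) = √((-3 + 2*53) + 1365) = √((-3 + 106) + 1365) = √(103 + 1365) = √1468 = 2*√367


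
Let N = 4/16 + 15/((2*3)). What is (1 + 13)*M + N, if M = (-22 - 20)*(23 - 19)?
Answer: -9397/4 ≈ -2349.3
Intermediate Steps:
N = 11/4 (N = 4*(1/16) + 15/6 = ¼ + 15*(⅙) = ¼ + 5/2 = 11/4 ≈ 2.7500)
M = -168 (M = -42*4 = -168)
(1 + 13)*M + N = (1 + 13)*(-168) + 11/4 = 14*(-168) + 11/4 = -2352 + 11/4 = -9397/4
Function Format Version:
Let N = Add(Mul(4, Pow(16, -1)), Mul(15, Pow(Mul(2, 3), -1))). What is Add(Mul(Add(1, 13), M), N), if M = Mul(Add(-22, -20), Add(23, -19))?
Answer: Rational(-9397, 4) ≈ -2349.3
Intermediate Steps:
N = Rational(11, 4) (N = Add(Mul(4, Rational(1, 16)), Mul(15, Pow(6, -1))) = Add(Rational(1, 4), Mul(15, Rational(1, 6))) = Add(Rational(1, 4), Rational(5, 2)) = Rational(11, 4) ≈ 2.7500)
M = -168 (M = Mul(-42, 4) = -168)
Add(Mul(Add(1, 13), M), N) = Add(Mul(Add(1, 13), -168), Rational(11, 4)) = Add(Mul(14, -168), Rational(11, 4)) = Add(-2352, Rational(11, 4)) = Rational(-9397, 4)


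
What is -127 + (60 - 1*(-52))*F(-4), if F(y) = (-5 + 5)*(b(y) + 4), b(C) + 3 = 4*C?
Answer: -127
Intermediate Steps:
b(C) = -3 + 4*C
F(y) = 0 (F(y) = (-5 + 5)*((-3 + 4*y) + 4) = 0*(1 + 4*y) = 0)
-127 + (60 - 1*(-52))*F(-4) = -127 + (60 - 1*(-52))*0 = -127 + (60 + 52)*0 = -127 + 112*0 = -127 + 0 = -127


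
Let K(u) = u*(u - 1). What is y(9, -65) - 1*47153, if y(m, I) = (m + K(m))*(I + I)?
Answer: -57683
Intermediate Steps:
K(u) = u*(-1 + u)
y(m, I) = 2*I*(m + m*(-1 + m)) (y(m, I) = (m + m*(-1 + m))*(I + I) = (m + m*(-1 + m))*(2*I) = 2*I*(m + m*(-1 + m)))
y(9, -65) - 1*47153 = 2*(-65)*9**2 - 1*47153 = 2*(-65)*81 - 47153 = -10530 - 47153 = -57683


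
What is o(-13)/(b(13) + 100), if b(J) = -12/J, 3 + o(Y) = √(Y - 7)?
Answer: -39/1288 + 13*I*√5/644 ≈ -0.03028 + 0.045138*I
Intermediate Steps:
o(Y) = -3 + √(-7 + Y) (o(Y) = -3 + √(Y - 7) = -3 + √(-7 + Y))
o(-13)/(b(13) + 100) = (-3 + √(-7 - 13))/(-12/13 + 100) = (-3 + √(-20))/(-12*1/13 + 100) = (-3 + 2*I*√5)/(-12/13 + 100) = (-3 + 2*I*√5)/(1288/13) = 13*(-3 + 2*I*√5)/1288 = -39/1288 + 13*I*√5/644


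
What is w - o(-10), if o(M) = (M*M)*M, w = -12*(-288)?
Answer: 4456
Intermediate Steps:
w = 3456
o(M) = M**3 (o(M) = M**2*M = M**3)
w - o(-10) = 3456 - 1*(-10)**3 = 3456 - 1*(-1000) = 3456 + 1000 = 4456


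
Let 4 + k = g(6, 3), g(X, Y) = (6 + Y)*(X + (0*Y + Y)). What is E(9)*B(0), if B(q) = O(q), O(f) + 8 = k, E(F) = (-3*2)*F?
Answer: -3726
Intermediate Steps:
E(F) = -6*F
g(X, Y) = (6 + Y)*(X + Y) (g(X, Y) = (6 + Y)*(X + (0 + Y)) = (6 + Y)*(X + Y))
k = 77 (k = -4 + (3² + 6*6 + 6*3 + 6*3) = -4 + (9 + 36 + 18 + 18) = -4 + 81 = 77)
O(f) = 69 (O(f) = -8 + 77 = 69)
B(q) = 69
E(9)*B(0) = -6*9*69 = -54*69 = -3726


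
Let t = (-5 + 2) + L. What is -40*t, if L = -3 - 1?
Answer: 280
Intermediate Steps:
L = -4
t = -7 (t = (-5 + 2) - 4 = -3 - 4 = -7)
-40*t = -40*(-7) = 280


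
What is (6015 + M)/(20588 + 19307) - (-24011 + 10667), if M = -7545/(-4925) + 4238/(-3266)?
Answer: 856311595808957/64171306975 ≈ 13344.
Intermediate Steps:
M = 376982/1608505 (M = -7545*(-1/4925) + 4238*(-1/3266) = 1509/985 - 2119/1633 = 376982/1608505 ≈ 0.23437)
(6015 + M)/(20588 + 19307) - (-24011 + 10667) = (6015 + 376982/1608505)/(20588 + 19307) - (-24011 + 10667) = (9675534557/1608505)/39895 - 1*(-13344) = (9675534557/1608505)*(1/39895) + 13344 = 9675534557/64171306975 + 13344 = 856311595808957/64171306975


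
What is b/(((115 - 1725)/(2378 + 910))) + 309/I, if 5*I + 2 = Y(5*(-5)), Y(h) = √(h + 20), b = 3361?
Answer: -17405602/2415 - 515*I*√5/3 ≈ -7207.3 - 383.86*I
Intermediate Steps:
Y(h) = √(20 + h)
I = -⅖ + I*√5/5 (I = -⅖ + √(20 + 5*(-5))/5 = -⅖ + √(20 - 25)/5 = -⅖ + √(-5)/5 = -⅖ + (I*√5)/5 = -⅖ + I*√5/5 ≈ -0.4 + 0.44721*I)
b/(((115 - 1725)/(2378 + 910))) + 309/I = 3361/(((115 - 1725)/(2378 + 910))) + 309/(-⅖ + I*√5/5) = 3361/((-1610/3288)) + 309/(-⅖ + I*√5/5) = 3361/((-1610*1/3288)) + 309/(-⅖ + I*√5/5) = 3361/(-805/1644) + 309/(-⅖ + I*√5/5) = 3361*(-1644/805) + 309/(-⅖ + I*√5/5) = -5525484/805 + 309/(-⅖ + I*√5/5)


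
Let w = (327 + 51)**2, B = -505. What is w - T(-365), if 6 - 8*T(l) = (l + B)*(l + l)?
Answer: 889083/4 ≈ 2.2227e+5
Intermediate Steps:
T(l) = 3/4 - l*(-505 + l)/4 (T(l) = 3/4 - (l - 505)*(l + l)/8 = 3/4 - (-505 + l)*2*l/8 = 3/4 - l*(-505 + l)/4)
w = 142884 (w = 378**2 = 142884)
w - T(-365) = 142884 - (3/4 - 1/4*(-365)**2 + (505/4)*(-365)) = 142884 - (3/4 - 1/4*133225 - 184325/4) = 142884 - (3/4 - 133225/4 - 184325/4) = 142884 - 1*(-317547/4) = 142884 + 317547/4 = 889083/4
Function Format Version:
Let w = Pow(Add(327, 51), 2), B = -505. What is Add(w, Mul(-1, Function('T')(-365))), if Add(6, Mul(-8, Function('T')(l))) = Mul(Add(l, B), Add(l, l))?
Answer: Rational(889083, 4) ≈ 2.2227e+5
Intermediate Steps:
Function('T')(l) = Add(Rational(3, 4), Mul(Rational(-1, 4), l, Add(-505, l))) (Function('T')(l) = Add(Rational(3, 4), Mul(Rational(-1, 8), Mul(Add(l, -505), Add(l, l)))) = Add(Rational(3, 4), Mul(Rational(-1, 8), Mul(Add(-505, l), Mul(2, l)))) = Add(Rational(3, 4), Mul(Rational(-1, 8), Mul(2, l, Add(-505, l)))) = Add(Rational(3, 4), Mul(Rational(-1, 4), l, Add(-505, l))))
w = 142884 (w = Pow(378, 2) = 142884)
Add(w, Mul(-1, Function('T')(-365))) = Add(142884, Mul(-1, Add(Rational(3, 4), Mul(Rational(-1, 4), Pow(-365, 2)), Mul(Rational(505, 4), -365)))) = Add(142884, Mul(-1, Add(Rational(3, 4), Mul(Rational(-1, 4), 133225), Rational(-184325, 4)))) = Add(142884, Mul(-1, Add(Rational(3, 4), Rational(-133225, 4), Rational(-184325, 4)))) = Add(142884, Mul(-1, Rational(-317547, 4))) = Add(142884, Rational(317547, 4)) = Rational(889083, 4)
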